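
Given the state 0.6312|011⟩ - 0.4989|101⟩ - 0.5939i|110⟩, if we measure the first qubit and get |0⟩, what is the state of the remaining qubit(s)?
|11⟩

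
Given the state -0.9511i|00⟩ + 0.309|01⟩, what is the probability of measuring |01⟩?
0.09548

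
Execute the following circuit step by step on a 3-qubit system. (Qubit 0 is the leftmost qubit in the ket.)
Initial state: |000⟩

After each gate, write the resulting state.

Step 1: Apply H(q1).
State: 1/√2|000⟩ + 1/√2|010⟩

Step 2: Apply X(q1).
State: 1/√2|000⟩ + 1/√2|010⟩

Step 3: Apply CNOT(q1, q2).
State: 1/√2|000⟩ + 1/√2|011⟩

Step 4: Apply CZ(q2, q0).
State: 1/√2|000⟩ + 1/√2|011⟩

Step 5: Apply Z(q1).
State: 1/√2|000⟩ - 1/√2|011⟩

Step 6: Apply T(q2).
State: 1/√2|000⟩ + (-1/2 - (1/2)i)|011⟩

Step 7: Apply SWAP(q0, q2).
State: 1/√2|000⟩ + (-1/2 - (1/2)i)|110⟩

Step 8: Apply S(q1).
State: 1/√2|000⟩ + (1/2 - (1/2)i)|110⟩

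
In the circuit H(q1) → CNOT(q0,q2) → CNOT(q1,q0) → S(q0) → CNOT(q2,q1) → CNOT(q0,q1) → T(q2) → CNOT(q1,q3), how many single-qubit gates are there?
3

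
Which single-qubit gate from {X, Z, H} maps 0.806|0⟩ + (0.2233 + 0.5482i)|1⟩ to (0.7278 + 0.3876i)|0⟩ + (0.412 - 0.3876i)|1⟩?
H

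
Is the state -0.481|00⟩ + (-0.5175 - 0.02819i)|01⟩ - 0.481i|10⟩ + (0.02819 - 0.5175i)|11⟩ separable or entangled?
Separable

Writing the state as a|00⟩ + b|01⟩ + c|10⟩ + d|11⟩, it is a product state iff ad − bc = 0.
Here (a, b, c, d) = (-0.481, (-0.5175 - 0.02819i), -0.481i, (0.02819 - 0.5175i)): ad − bc = (-0.481)(0.02819 - 0.5175i) − (-0.5175 - 0.02819i)(-0.481i) = 0, so the state is separable.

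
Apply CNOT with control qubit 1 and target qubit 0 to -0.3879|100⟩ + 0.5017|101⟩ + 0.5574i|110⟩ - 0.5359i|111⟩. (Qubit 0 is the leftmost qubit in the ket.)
0.5574i|010⟩ - 0.5359i|011⟩ - 0.3879|100⟩ + 0.5017|101⟩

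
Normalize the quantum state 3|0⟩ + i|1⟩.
0.9487|0⟩ + 0.3162i|1⟩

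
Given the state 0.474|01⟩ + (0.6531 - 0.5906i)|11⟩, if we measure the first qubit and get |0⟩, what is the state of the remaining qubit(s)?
|1⟩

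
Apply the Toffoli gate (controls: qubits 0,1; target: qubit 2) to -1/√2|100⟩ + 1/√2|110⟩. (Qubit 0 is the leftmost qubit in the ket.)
-1/√2|100⟩ + 1/√2|111⟩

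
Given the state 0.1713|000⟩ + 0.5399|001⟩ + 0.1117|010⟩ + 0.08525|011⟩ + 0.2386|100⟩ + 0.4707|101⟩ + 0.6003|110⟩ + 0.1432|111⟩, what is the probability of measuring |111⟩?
0.02051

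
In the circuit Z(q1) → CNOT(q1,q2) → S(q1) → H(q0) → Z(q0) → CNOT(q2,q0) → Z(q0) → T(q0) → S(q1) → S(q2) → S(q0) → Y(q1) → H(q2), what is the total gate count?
13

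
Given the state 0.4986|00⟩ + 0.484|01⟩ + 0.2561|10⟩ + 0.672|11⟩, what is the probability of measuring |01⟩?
0.2343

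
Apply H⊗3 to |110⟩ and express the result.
1/√8|000⟩ + 1/√8|001⟩ - 1/√8|010⟩ - 1/√8|011⟩ - 1/√8|100⟩ - 1/√8|101⟩ + 1/√8|110⟩ + 1/√8|111⟩

H⊗3 gives amp(|y⟩) = (1/2√2) Σ_x (−1)^(x·y) amp(|x⟩), where x·y is the number of positions in which both x and y have a 1.
|000⟩: (1)/(2√2) = 1/√8
|001⟩: (1)/(2√2) = 1/√8
|010⟩: (-1)/(2√2) = -1/√8
|011⟩: (-1)/(2√2) = -1/√8
|100⟩: (-1)/(2√2) = -1/√8
|101⟩: (-1)/(2√2) = -1/√8
|110⟩: (1)/(2√2) = 1/√8
|111⟩: (1)/(2√2) = 1/√8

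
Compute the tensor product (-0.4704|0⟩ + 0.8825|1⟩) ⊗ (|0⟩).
-0.4704|00⟩ + 0.8825|10⟩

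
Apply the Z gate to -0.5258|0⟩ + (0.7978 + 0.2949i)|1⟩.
-0.5258|0⟩ + (-0.7978 - 0.2949i)|1⟩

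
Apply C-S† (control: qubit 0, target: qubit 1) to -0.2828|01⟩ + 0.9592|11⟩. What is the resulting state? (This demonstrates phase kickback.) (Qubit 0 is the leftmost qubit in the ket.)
-0.2828|01⟩ - 0.9592i|11⟩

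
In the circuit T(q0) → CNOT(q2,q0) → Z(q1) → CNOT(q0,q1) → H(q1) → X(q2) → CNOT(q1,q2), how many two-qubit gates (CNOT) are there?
3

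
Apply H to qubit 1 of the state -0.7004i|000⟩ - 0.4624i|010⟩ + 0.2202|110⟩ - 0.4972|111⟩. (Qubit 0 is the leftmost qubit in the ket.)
-0.8222i|000⟩ - 0.1683i|010⟩ + 0.1557|100⟩ - 0.3516|101⟩ - 0.1557|110⟩ + 0.3516|111⟩

H on qubit 1 mixes each pair of kets that differ only in qubit 1: amplitudes (a, b) of (|…0…⟩, |…1…⟩) become ((a + b)/√2, (a − b)/√2). Kets absent from the input have amplitude 0.
(|000⟩, |010⟩): (a, b) = (-0.7004i, -0.4624i) → (-0.8222i, -0.1683i)
(|100⟩, |110⟩): (a, b) = (0, 0.2202) → (0.1557, -0.1557)
(|101⟩, |111⟩): (a, b) = (0, -0.4972) → (-0.3516, 0.3516)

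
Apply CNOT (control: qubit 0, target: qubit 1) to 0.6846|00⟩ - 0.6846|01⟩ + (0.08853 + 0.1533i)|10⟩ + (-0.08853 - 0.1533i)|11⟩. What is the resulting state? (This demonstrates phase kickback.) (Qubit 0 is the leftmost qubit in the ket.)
0.6846|00⟩ - 0.6846|01⟩ + (-0.08853 - 0.1533i)|10⟩ + (0.08853 + 0.1533i)|11⟩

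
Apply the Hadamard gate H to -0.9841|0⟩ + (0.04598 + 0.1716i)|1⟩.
(-0.6634 + 0.1213i)|0⟩ + (-0.7284 - 0.1213i)|1⟩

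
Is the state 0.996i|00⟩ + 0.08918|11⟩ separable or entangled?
Entangled

Writing the state as a|00⟩ + b|01⟩ + c|10⟩ + d|11⟩, it is a product state iff ad − bc = 0.
Here (a, b, c, d) = (0.996i, 0, 0, 0.08918): ad − bc = (0.996i)(0.08918) − (0)(0) = 0.08882i ≠ 0, so the state is entangled.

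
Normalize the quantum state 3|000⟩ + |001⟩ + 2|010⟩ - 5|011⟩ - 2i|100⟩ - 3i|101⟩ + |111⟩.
0.4121|000⟩ + 0.1374|001⟩ + 0.2747|010⟩ - 0.6868|011⟩ - 0.2747i|100⟩ - 0.4121i|101⟩ + 0.1374|111⟩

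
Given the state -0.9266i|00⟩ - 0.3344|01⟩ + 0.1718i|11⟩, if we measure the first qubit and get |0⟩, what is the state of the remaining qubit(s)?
-0.9406i|0⟩ - 0.3395|1⟩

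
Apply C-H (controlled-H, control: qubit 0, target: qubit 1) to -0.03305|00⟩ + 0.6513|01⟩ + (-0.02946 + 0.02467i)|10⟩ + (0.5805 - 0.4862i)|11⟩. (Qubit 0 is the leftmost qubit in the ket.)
-0.03305|00⟩ + 0.6513|01⟩ + (0.3896 - 0.3264i)|10⟩ + (-0.4313 + 0.3612i)|11⟩

C-H leaves the control-|0⟩ kets |00⟩, |01⟩ unchanged and applies H to qubit 1 on the control-|1⟩ pair (|10⟩, |11⟩).
H = [[1/√2, 1/√2], [1/√2, -1/√2]].
With a = amp(|10⟩) = (-0.02946 + 0.02467i) and b = amp(|11⟩) = (0.5805 - 0.4862i):
new amp(|10⟩) = (1/√2)·a + (1/√2)·b = (0.3896 - 0.3264i)
new amp(|11⟩) = (1/√2)·a + (-1/√2)·b = (-0.4313 + 0.3612i)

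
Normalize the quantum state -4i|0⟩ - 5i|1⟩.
-0.6247i|0⟩ - 0.7809i|1⟩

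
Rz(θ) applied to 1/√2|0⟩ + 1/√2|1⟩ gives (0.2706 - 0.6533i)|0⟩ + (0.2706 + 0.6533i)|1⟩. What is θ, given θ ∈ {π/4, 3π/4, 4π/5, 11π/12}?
3π/4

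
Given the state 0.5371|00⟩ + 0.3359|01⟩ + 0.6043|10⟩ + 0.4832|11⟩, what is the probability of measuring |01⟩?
0.1128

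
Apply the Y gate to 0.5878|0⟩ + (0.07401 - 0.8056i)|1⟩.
(-0.8056 - 0.07401i)|0⟩ + 0.5878i|1⟩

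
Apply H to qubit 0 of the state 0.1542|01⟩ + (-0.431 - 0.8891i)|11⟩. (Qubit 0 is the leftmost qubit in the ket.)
(-0.1957 - 0.6287i)|01⟩ + (0.4138 + 0.6287i)|11⟩

H on qubit 0 mixes each pair of kets that differ only in qubit 0: amplitudes (a, b) of (|…0…⟩, |…1…⟩) become ((a + b)/√2, (a − b)/√2). Kets absent from the input have amplitude 0.
(|01⟩, |11⟩): (a, b) = (0.1542, (-0.431 - 0.8891i)) → ((-0.1957 - 0.6287i), (0.4138 + 0.6287i))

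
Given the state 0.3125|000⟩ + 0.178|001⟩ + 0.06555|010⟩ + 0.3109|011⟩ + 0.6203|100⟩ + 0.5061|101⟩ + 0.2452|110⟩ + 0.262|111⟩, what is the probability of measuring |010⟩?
0.004297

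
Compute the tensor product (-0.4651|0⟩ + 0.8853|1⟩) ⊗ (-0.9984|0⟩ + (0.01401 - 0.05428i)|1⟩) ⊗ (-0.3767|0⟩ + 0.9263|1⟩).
-0.1749|000⟩ + 0.4301|001⟩ + (0.002455 - 0.00951i)|010⟩ + (-0.006036 + 0.02339i)|011⟩ + 0.333|100⟩ - 0.8187|101⟩ + (-0.004672 + 0.0181i)|110⟩ + (0.01149 - 0.04451i)|111⟩

amp(|b₁b₂…⟩) = product of the factor amplitudes for bits b₁, b₂, …; only kets whose every factor amplitude is nonzero survive.
|000⟩: (-0.4651)(-0.9984)(-0.3767) = -0.1749
|001⟩: (-0.4651)(-0.9984)(0.9263) = 0.4301
|010⟩: (-0.4651)(0.01401 - 0.05428i)(-0.3767) = (0.002455 - 0.00951i)
|011⟩: (-0.4651)(0.01401 - 0.05428i)(0.9263) = (-0.006036 + 0.02339i)
|100⟩: (0.8853)(-0.9984)(-0.3767) = 0.333
|101⟩: (0.8853)(-0.9984)(0.9263) = -0.8187
|110⟩: (0.8853)(0.01401 - 0.05428i)(-0.3767) = (-0.004672 + 0.0181i)
|111⟩: (0.8853)(0.01401 - 0.05428i)(0.9263) = (0.01149 - 0.04451i)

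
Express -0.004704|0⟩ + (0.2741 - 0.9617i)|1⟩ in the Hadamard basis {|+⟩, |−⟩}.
(0.1905 - 0.68i)|+⟩ + (-0.1971 + 0.68i)|−⟩

With |ψ⟩ = α|0⟩ + β|1⟩, the Hadamard-basis coefficients are ⟨+|ψ⟩ = (α + β)/√2 and ⟨−|ψ⟩ = (α − β)/√2.
Here α = -0.004704, β = (0.2741 - 0.9617i): (α + β)/√2 = (0.1905 - 0.68i), (α − β)/√2 = (-0.1971 + 0.68i).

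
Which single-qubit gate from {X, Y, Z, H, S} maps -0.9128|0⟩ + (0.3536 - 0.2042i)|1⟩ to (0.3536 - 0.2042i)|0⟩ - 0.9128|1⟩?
X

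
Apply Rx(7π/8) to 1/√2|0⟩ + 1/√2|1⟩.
(0.1379 - 0.6935i)|0⟩ + (0.1379 - 0.6935i)|1⟩

Rx(7π/8) = [[cos(θ/2), −i·sin(θ/2)], [−i·sin(θ/2), cos(θ/2)]]; θ = 7π/8, cos(θ/2) ≈ 0.19509, sin(θ/2) ≈ 0.980785.
With a = amp(|0⟩) = 1/√2 and b = amp(|1⟩) = 1/√2:
new amp(|0⟩) = (0.19509)·a + (-0.980785i)·b = (0.1379 - 0.6935i)
new amp(|1⟩) = (-0.980785i)·a + (0.19509)·b = (0.1379 - 0.6935i)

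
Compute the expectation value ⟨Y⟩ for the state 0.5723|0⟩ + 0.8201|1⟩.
0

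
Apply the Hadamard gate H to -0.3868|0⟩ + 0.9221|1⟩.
0.3785|0⟩ - 0.9255|1⟩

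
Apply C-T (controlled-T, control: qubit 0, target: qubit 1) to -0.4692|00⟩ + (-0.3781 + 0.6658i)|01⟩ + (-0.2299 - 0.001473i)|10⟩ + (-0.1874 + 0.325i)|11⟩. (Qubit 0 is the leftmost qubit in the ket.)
-0.4692|00⟩ + (-0.3781 + 0.6658i)|01⟩ + (-0.2299 - 0.001473i)|10⟩ + (-0.3623 + 0.0973i)|11⟩

C-T leaves the control-|0⟩ kets |00⟩, |01⟩ unchanged and applies T to qubit 1 on the control-|1⟩ pair (|10⟩, |11⟩).
T = [[1, 0], [0, (1/√2 + (1/√2)i)]].
With a = amp(|10⟩) = (-0.2299 - 0.001473i) and b = amp(|11⟩) = (-0.1874 + 0.325i):
new amp(|10⟩) = (1)·a = (-0.2299 - 0.001473i)
new amp(|11⟩) = (1/√2 + (1/√2)i)·b = (-0.3623 + 0.0973i)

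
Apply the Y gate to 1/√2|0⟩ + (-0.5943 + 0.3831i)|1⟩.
(0.3831 + 0.5943i)|0⟩ + (1/√2)i|1⟩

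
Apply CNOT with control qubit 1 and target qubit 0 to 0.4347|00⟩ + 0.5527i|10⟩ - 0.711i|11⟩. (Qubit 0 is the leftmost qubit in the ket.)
0.4347|00⟩ - 0.711i|01⟩ + 0.5527i|10⟩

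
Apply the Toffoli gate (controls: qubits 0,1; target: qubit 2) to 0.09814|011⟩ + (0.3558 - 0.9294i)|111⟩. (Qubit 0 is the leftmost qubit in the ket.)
0.09814|011⟩ + (0.3558 - 0.9294i)|110⟩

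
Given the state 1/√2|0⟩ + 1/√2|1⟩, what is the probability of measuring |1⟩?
1/2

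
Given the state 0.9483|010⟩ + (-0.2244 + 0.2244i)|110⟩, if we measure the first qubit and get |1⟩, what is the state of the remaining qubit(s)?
(-1/√2 + (1/√2)i)|10⟩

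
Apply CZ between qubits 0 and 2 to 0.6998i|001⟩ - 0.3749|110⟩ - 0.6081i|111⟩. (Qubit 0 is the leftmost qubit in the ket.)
0.6998i|001⟩ - 0.3749|110⟩ + 0.6081i|111⟩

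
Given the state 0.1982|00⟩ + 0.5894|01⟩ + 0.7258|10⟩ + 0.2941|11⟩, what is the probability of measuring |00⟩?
0.03928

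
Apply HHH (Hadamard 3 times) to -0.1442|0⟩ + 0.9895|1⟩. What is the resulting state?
0.5977|0⟩ - 0.8016|1⟩

H² = I, so H^3 = H: a single Hadamard. With (a, b) = (-0.1442, 0.9895), H gives ((a + b)/√2, (a − b)/√2) = (0.5977, -0.8016).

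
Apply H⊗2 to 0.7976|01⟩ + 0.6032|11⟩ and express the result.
0.7004|00⟩ - 0.7004|01⟩ + 0.0972|10⟩ - 0.0972|11⟩

H⊗2 gives amp(|y⟩) = (1/2) Σ_x (−1)^(x·y) amp(|x⟩), where x·y is the number of positions in which both x and y have a 1.
|00⟩: (0.7976 + 0.6032)/2 = 0.7004
|01⟩: (-0.7976 - 0.6032)/2 = -0.7004
|10⟩: (0.7976 - 0.6032)/2 = 0.0972
|11⟩: (-0.7976 + 0.6032)/2 = -0.0972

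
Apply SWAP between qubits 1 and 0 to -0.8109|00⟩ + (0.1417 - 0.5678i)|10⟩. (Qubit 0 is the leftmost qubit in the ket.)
-0.8109|00⟩ + (0.1417 - 0.5678i)|01⟩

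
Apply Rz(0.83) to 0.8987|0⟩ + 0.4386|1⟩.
(0.8224 - 0.3623i)|0⟩ + (0.4014 + 0.1768i)|1⟩

Rz(0.83) = [[e^(−iθ/2), 0], [0, e^(iθ/2)]] with e^(±iθ/2) = cos(θ/2) ± i·sin(θ/2); θ = 0.83, cos(θ/2) ≈ 0.915116, sin(θ/2) ≈ 0.40319.
With a = amp(|0⟩) = 0.8987 and b = amp(|1⟩) = 0.4386:
new amp(|0⟩) = (0.915116 - 0.40319i)·a = (0.8224 - 0.3623i)
new amp(|1⟩) = (0.915116 + 0.40319i)·b = (0.4014 + 0.1768i)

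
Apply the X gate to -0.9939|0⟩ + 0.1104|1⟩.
0.1104|0⟩ - 0.9939|1⟩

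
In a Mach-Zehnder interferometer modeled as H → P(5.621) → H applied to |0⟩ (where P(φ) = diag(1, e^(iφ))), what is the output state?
(0.8943 - 0.3074i)|0⟩ + (0.1057 + 0.3074i)|1⟩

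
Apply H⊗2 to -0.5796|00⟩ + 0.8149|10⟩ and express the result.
0.1177|00⟩ + 0.1177|01⟩ - 0.6973|10⟩ - 0.6973|11⟩

H⊗2 gives amp(|y⟩) = (1/2) Σ_x (−1)^(x·y) amp(|x⟩), where x·y is the number of positions in which both x and y have a 1.
|00⟩: (-0.5796 + 0.8149)/2 = 0.1177
|01⟩: (-0.5796 + 0.8149)/2 = 0.1177
|10⟩: (-0.5796 - 0.8149)/2 = -0.6973
|11⟩: (-0.5796 - 0.8149)/2 = -0.6973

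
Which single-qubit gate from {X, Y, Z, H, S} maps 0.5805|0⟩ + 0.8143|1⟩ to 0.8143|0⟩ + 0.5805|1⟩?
X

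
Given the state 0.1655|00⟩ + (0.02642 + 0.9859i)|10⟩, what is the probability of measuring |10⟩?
0.9727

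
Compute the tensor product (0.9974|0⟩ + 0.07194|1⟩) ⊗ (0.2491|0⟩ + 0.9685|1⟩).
0.2485|00⟩ + 0.966|01⟩ + 0.01792|10⟩ + 0.06967|11⟩

amp(|b₁b₂…⟩) = product of the factor amplitudes for bits b₁, b₂, …; only kets whose every factor amplitude is nonzero survive.
|00⟩: (0.9974)(0.2491) = 0.2485
|01⟩: (0.9974)(0.9685) = 0.966
|10⟩: (0.07194)(0.2491) = 0.01792
|11⟩: (0.07194)(0.9685) = 0.06967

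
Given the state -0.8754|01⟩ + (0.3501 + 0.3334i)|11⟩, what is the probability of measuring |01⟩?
0.7663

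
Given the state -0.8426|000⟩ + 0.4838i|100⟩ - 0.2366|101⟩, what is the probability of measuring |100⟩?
0.2341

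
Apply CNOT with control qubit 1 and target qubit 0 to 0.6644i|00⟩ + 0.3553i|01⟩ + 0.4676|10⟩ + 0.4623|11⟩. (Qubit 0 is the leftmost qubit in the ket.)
0.6644i|00⟩ + 0.4623|01⟩ + 0.4676|10⟩ + 0.3553i|11⟩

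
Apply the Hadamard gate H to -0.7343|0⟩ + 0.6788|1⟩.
-0.03924|0⟩ - 0.9992|1⟩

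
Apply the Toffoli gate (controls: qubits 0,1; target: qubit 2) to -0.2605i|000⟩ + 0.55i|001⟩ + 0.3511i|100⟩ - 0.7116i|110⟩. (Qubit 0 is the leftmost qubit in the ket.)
-0.2605i|000⟩ + 0.55i|001⟩ + 0.3511i|100⟩ - 0.7116i|111⟩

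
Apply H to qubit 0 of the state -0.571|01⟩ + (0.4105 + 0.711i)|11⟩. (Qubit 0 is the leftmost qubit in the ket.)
(-0.1135 + 0.5028i)|01⟩ + (-0.694 - 0.5028i)|11⟩

H on qubit 0 mixes each pair of kets that differ only in qubit 0: amplitudes (a, b) of (|…0…⟩, |…1…⟩) become ((a + b)/√2, (a − b)/√2). Kets absent from the input have amplitude 0.
(|01⟩, |11⟩): (a, b) = (-0.571, (0.4105 + 0.711i)) → ((-0.1135 + 0.5028i), (-0.694 - 0.5028i))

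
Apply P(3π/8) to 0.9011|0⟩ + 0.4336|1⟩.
0.9011|0⟩ + (0.1659 + 0.4006i)|1⟩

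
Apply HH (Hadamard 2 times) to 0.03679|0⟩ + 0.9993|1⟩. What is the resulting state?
0.03679|0⟩ + 0.9993|1⟩

H² = I, so an even number of Hadamards cancels: H^2 = I and the state is unchanged.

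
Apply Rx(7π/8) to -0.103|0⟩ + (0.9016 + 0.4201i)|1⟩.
(0.3919 - 0.8843i)|0⟩ + (0.1759 + 0.183i)|1⟩

Rx(7π/8) = [[cos(θ/2), −i·sin(θ/2)], [−i·sin(θ/2), cos(θ/2)]]; θ = 7π/8, cos(θ/2) ≈ 0.19509, sin(θ/2) ≈ 0.980785.
With a = amp(|0⟩) = -0.103 and b = amp(|1⟩) = (0.9016 + 0.4201i):
new amp(|0⟩) = (0.19509)·a + (-0.980785i)·b = (0.3919 - 0.8843i)
new amp(|1⟩) = (-0.980785i)·a + (0.19509)·b = (0.1759 + 0.183i)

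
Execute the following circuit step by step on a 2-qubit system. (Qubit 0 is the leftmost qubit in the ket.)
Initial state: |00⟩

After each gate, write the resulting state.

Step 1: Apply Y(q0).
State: i|10⟩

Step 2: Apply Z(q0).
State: -i|10⟩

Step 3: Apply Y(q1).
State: |11⟩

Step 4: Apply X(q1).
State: |10⟩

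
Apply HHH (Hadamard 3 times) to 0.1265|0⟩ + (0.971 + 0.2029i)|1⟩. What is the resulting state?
(0.776 + 0.1435i)|0⟩ + (-0.5972 - 0.1435i)|1⟩

H² = I, so H^3 = H: a single Hadamard. With (a, b) = (0.1265, (0.971 + 0.2029i)), H gives ((a + b)/√2, (a − b)/√2) = ((0.776 + 0.1435i), (-0.5972 - 0.1435i)).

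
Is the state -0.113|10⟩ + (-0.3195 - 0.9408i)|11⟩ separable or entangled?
Separable

Writing the state as a|00⟩ + b|01⟩ + c|10⟩ + d|11⟩, it is a product state iff ad − bc = 0.
Here (a, b, c, d) = (0, 0, -0.113, (-0.3195 - 0.9408i)): ad − bc = (0)(-0.3195 - 0.9408i) − (0)(-0.113) = 0, so the state is separable.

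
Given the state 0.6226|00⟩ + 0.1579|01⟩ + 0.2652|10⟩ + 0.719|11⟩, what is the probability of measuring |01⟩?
0.02493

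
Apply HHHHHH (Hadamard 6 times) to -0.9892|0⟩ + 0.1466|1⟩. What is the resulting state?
-0.9892|0⟩ + 0.1466|1⟩

H² = I, so an even number of Hadamards cancels: H^6 = I and the state is unchanged.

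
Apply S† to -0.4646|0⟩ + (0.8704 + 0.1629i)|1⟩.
-0.4646|0⟩ + (0.1629 - 0.8704i)|1⟩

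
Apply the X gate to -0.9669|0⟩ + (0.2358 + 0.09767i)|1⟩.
(0.2358 + 0.09767i)|0⟩ - 0.9669|1⟩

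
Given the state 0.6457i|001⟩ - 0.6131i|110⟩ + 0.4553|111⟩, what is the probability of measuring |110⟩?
0.3759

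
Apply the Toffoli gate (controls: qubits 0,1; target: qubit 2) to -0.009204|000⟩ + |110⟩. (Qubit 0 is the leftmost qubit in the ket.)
-0.009204|000⟩ + |111⟩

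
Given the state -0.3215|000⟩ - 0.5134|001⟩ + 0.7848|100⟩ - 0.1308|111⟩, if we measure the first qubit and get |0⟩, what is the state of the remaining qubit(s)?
-0.5307|00⟩ - 0.8475|01⟩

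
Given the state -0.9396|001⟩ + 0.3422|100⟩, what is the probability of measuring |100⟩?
0.1171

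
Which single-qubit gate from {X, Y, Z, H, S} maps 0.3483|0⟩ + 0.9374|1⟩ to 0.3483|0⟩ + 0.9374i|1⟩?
S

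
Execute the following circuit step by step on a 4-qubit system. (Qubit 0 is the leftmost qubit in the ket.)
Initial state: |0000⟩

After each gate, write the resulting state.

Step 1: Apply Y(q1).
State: i|0100⟩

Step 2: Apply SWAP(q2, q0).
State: i|0100⟩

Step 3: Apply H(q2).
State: (1/√2)i|0100⟩ + (1/√2)i|0110⟩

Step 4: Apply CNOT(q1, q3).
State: (1/√2)i|0101⟩ + (1/√2)i|0111⟩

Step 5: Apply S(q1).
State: -1/√2|0101⟩ - 1/√2|0111⟩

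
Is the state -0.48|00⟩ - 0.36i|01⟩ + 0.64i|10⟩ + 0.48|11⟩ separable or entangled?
Entangled

Writing the state as a|00⟩ + b|01⟩ + c|10⟩ + d|11⟩, it is a product state iff ad − bc = 0.
Here (a, b, c, d) = (-0.48, -0.36i, 0.64i, 0.48): ad − bc = (-0.48)(0.48) − (-0.36i)(0.64i) = -0.4608 ≠ 0, so the state is entangled.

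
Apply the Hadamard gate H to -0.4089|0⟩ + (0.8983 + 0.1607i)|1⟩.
(0.3461 + 0.1136i)|0⟩ + (-0.9243 - 0.1136i)|1⟩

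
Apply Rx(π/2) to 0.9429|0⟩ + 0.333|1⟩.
(0.6667 - 0.2355i)|0⟩ + (0.2355 - 0.6667i)|1⟩

Rx(π/2) = [[cos(θ/2), −i·sin(θ/2)], [−i·sin(θ/2), cos(θ/2)]]; θ = π/2, cos(θ/2) ≈ 0.707107, sin(θ/2) ≈ 0.707107.
With a = amp(|0⟩) = 0.9429 and b = amp(|1⟩) = 0.333:
new amp(|0⟩) = (0.707107)·a + (-0.707107i)·b = (0.6667 - 0.2355i)
new amp(|1⟩) = (-0.707107i)·a + (0.707107)·b = (0.2355 - 0.6667i)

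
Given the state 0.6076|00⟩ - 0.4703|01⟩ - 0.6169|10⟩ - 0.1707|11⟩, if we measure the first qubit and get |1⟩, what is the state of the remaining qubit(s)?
-0.9638|0⟩ - 0.2667|1⟩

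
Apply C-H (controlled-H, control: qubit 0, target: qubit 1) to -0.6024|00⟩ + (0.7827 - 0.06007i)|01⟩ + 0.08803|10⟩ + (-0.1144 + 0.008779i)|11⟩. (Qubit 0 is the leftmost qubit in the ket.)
-0.6024|00⟩ + (0.7827 - 0.06007i)|01⟩ + (-0.01865 + 0.006208i)|10⟩ + (0.1431 - 0.006208i)|11⟩

C-H leaves the control-|0⟩ kets |00⟩, |01⟩ unchanged and applies H to qubit 1 on the control-|1⟩ pair (|10⟩, |11⟩).
H = [[1/√2, 1/√2], [1/√2, -1/√2]].
With a = amp(|10⟩) = 0.08803 and b = amp(|11⟩) = (-0.1144 + 0.008779i):
new amp(|10⟩) = (1/√2)·a + (1/√2)·b = (-0.01865 + 0.006208i)
new amp(|11⟩) = (1/√2)·a + (-1/√2)·b = (0.1431 - 0.006208i)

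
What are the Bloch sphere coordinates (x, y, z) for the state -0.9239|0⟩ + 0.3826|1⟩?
(-0.707, 0, 0.7072)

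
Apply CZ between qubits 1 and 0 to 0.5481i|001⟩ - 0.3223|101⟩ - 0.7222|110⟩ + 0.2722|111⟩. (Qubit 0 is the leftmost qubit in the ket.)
0.5481i|001⟩ - 0.3223|101⟩ + 0.7222|110⟩ - 0.2722|111⟩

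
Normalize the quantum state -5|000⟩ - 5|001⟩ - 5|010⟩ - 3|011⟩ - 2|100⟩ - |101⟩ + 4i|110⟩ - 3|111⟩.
-0.4683|000⟩ - 0.4683|001⟩ - 0.4683|010⟩ - 0.281|011⟩ - 0.1873|100⟩ - 0.09366|101⟩ + 0.3746i|110⟩ - 0.281|111⟩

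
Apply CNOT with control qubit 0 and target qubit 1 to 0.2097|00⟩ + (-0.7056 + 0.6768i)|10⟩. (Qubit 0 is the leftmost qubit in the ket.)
0.2097|00⟩ + (-0.7056 + 0.6768i)|11⟩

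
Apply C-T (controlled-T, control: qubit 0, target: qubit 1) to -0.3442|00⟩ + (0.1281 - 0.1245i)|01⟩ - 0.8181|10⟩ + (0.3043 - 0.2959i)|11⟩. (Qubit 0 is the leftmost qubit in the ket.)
-0.3442|00⟩ + (0.1281 - 0.1245i)|01⟩ - 0.8181|10⟩ + (0.4244 + 0.00594i)|11⟩

C-T leaves the control-|0⟩ kets |00⟩, |01⟩ unchanged and applies T to qubit 1 on the control-|1⟩ pair (|10⟩, |11⟩).
T = [[1, 0], [0, (1/√2 + (1/√2)i)]].
With a = amp(|10⟩) = -0.8181 and b = amp(|11⟩) = (0.3043 - 0.2959i):
new amp(|10⟩) = (1)·a = -0.8181
new amp(|11⟩) = (1/√2 + (1/√2)i)·b = (0.4244 + 0.00594i)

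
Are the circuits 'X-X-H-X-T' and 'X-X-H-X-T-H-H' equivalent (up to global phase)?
Yes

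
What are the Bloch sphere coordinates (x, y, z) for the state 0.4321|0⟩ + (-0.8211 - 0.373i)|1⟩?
(-0.7096, -0.3223, -0.6266)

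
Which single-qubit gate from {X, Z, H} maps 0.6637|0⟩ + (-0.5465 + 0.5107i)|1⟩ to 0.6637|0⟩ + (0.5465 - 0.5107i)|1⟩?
Z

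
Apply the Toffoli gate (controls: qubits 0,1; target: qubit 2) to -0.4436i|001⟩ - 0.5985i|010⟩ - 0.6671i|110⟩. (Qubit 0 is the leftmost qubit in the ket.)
-0.4436i|001⟩ - 0.5985i|010⟩ - 0.6671i|111⟩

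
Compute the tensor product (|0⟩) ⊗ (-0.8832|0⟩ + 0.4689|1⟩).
-0.8832|00⟩ + 0.4689|01⟩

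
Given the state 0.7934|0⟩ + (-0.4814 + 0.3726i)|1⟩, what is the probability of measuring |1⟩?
0.3706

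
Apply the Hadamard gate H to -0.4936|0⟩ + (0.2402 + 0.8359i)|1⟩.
(-0.1792 + 0.5911i)|0⟩ + (-0.5189 - 0.5911i)|1⟩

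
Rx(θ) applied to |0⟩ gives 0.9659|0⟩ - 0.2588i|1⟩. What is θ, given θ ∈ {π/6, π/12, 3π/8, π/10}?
π/6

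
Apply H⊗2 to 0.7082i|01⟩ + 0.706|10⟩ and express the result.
(0.353 + 0.3541i)|00⟩ + (0.353 - 0.3541i)|01⟩ + (-0.353 + 0.3541i)|10⟩ + (-0.353 - 0.3541i)|11⟩

H⊗2 gives amp(|y⟩) = (1/2) Σ_x (−1)^(x·y) amp(|x⟩), where x·y is the number of positions in which both x and y have a 1.
|00⟩: (0.7082i + 0.706)/2 = (0.353 + 0.3541i)
|01⟩: (-0.7082i + 0.706)/2 = (0.353 - 0.3541i)
|10⟩: (0.7082i - 0.706)/2 = (-0.353 + 0.3541i)
|11⟩: (-0.7082i - 0.706)/2 = (-0.353 - 0.3541i)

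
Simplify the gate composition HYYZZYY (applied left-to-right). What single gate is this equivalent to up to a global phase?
H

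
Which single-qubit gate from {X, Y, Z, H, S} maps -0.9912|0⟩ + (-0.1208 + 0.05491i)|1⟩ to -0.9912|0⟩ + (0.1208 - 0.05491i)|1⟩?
Z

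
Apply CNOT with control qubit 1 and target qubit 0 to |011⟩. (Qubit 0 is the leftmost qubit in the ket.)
|111⟩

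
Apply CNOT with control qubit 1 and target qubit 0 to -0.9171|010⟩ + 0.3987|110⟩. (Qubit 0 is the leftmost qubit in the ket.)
0.3987|010⟩ - 0.9171|110⟩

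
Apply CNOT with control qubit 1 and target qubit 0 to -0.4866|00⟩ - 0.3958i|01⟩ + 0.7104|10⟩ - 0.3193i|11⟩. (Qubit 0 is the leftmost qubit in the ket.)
-0.4866|00⟩ - 0.3193i|01⟩ + 0.7104|10⟩ - 0.3958i|11⟩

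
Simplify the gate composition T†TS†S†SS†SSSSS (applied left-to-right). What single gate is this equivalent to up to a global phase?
S†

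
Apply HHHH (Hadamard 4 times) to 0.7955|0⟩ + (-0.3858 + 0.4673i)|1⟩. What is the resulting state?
0.7955|0⟩ + (-0.3858 + 0.4673i)|1⟩

H² = I, so an even number of Hadamards cancels: H^4 = I and the state is unchanged.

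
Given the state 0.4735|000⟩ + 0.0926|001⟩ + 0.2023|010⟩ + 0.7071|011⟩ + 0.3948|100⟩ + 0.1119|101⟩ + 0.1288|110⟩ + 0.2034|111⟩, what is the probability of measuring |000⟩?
0.2242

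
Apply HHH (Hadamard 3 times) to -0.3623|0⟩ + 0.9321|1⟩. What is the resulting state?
0.4029|0⟩ - 0.9153|1⟩

H² = I, so H^3 = H: a single Hadamard. With (a, b) = (-0.3623, 0.9321), H gives ((a + b)/√2, (a − b)/√2) = (0.4029, -0.9153).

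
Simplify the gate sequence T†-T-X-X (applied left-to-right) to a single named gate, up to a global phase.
I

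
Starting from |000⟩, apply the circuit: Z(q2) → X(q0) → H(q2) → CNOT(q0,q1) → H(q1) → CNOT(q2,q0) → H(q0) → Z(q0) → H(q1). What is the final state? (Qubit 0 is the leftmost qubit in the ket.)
1/2|010⟩ + 1/2|011⟩ + 1/2|110⟩ - 1/2|111⟩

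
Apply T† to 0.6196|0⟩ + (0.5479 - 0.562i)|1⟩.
0.6196|0⟩ + (-0.00997 - 0.7848i)|1⟩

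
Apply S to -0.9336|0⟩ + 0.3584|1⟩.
-0.9336|0⟩ + 0.3584i|1⟩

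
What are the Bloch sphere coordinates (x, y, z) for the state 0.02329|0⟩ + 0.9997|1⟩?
(0.04657, 0, -0.9989)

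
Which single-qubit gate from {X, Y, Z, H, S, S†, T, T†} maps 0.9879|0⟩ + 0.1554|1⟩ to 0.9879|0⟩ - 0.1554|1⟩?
Z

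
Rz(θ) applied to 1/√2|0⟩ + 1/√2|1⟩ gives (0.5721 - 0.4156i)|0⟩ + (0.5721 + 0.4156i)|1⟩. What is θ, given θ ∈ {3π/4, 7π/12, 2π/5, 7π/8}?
2π/5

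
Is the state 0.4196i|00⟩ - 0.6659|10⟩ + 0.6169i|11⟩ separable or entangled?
Entangled

Writing the state as a|00⟩ + b|01⟩ + c|10⟩ + d|11⟩, it is a product state iff ad − bc = 0.
Here (a, b, c, d) = (0.4196i, 0, -0.6659, 0.6169i): ad − bc = (0.4196i)(0.6169i) − (0)(-0.6659) = -0.2589 ≠ 0, so the state is entangled.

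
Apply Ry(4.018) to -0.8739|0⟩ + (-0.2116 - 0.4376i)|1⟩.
(0.5624 + 0.3963i)|0⟩ + (-0.7015 + 0.1857i)|1⟩

Ry(4.018) = [[cos(θ/2), −sin(θ/2)], [sin(θ/2), cos(θ/2)]]; θ = 4.018, cos(θ/2) ≈ -0.424314, sin(θ/2) ≈ 0.905515.
With a = amp(|0⟩) = -0.8739 and b = amp(|1⟩) = (-0.2116 - 0.4376i):
new amp(|0⟩) = (-0.424314)·a + (-0.905515)·b = (0.5624 + 0.3963i)
new amp(|1⟩) = (0.905515)·a + (-0.424314)·b = (-0.7015 + 0.1857i)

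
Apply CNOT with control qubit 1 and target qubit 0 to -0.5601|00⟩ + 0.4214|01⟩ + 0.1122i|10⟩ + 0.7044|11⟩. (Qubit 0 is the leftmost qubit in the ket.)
-0.5601|00⟩ + 0.7044|01⟩ + 0.1122i|10⟩ + 0.4214|11⟩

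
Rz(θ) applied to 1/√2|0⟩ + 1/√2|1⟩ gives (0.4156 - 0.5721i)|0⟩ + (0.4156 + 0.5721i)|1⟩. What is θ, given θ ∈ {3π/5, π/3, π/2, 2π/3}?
3π/5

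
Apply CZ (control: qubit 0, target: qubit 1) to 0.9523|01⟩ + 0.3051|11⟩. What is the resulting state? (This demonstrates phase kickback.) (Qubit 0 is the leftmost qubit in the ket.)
0.9523|01⟩ - 0.3051|11⟩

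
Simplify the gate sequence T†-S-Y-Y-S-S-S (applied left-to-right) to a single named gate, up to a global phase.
T†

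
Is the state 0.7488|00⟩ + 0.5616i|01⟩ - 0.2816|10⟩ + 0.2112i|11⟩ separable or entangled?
Entangled

Writing the state as a|00⟩ + b|01⟩ + c|10⟩ + d|11⟩, it is a product state iff ad − bc = 0.
Here (a, b, c, d) = (0.7488, 0.5616i, -0.2816, 0.2112i): ad − bc = (0.7488)(0.2112i) − (0.5616i)(-0.2816) = 0.3163i ≠ 0, so the state is entangled.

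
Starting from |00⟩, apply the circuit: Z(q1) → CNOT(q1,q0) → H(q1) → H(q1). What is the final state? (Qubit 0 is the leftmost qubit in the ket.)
|00⟩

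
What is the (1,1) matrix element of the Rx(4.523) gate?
-0.6371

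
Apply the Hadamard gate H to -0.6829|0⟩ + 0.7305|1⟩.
0.03366|0⟩ - 0.9994|1⟩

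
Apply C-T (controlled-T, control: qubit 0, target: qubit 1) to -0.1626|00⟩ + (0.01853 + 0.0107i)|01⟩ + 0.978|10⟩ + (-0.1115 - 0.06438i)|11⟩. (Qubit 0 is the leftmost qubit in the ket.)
-0.1626|00⟩ + (0.01853 + 0.0107i)|01⟩ + 0.978|10⟩ + (-0.03332 - 0.1244i)|11⟩

C-T leaves the control-|0⟩ kets |00⟩, |01⟩ unchanged and applies T to qubit 1 on the control-|1⟩ pair (|10⟩, |11⟩).
T = [[1, 0], [0, (1/√2 + (1/√2)i)]].
With a = amp(|10⟩) = 0.978 and b = amp(|11⟩) = (-0.1115 - 0.06438i):
new amp(|10⟩) = (1)·a = 0.978
new amp(|11⟩) = (1/√2 + (1/√2)i)·b = (-0.03332 - 0.1244i)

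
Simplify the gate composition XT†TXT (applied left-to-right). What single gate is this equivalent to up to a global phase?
T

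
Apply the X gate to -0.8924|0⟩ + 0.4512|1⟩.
0.4512|0⟩ - 0.8924|1⟩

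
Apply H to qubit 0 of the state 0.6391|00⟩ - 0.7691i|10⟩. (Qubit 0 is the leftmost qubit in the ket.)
(0.4519 - 0.5438i)|00⟩ + (0.4519 + 0.5438i)|10⟩

H on qubit 0 mixes each pair of kets that differ only in qubit 0: amplitudes (a, b) of (|…0…⟩, |…1…⟩) become ((a + b)/√2, (a − b)/√2). Kets absent from the input have amplitude 0.
(|00⟩, |10⟩): (a, b) = (0.6391, -0.7691i) → ((0.4519 - 0.5438i), (0.4519 + 0.5438i))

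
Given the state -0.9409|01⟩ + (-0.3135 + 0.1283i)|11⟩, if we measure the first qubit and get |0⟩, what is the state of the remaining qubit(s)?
-|1⟩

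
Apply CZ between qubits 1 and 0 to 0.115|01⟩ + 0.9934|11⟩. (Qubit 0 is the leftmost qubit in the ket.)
0.115|01⟩ - 0.9934|11⟩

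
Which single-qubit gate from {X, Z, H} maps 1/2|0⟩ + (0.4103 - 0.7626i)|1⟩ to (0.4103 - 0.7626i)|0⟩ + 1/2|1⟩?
X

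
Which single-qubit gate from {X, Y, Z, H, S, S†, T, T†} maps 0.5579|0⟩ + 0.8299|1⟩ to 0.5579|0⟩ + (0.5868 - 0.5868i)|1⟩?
T†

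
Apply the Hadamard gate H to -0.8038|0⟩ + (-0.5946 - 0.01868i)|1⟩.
(-0.9888 - 0.01321i)|0⟩ + (-0.1479 + 0.01321i)|1⟩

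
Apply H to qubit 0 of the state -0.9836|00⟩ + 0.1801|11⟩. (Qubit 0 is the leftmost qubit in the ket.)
-0.6955|00⟩ + 0.1273|01⟩ - 0.6955|10⟩ - 0.1273|11⟩

H on qubit 0 mixes each pair of kets that differ only in qubit 0: amplitudes (a, b) of (|…0…⟩, |…1…⟩) become ((a + b)/√2, (a − b)/√2). Kets absent from the input have amplitude 0.
(|00⟩, |10⟩): (a, b) = (-0.9836, 0) → (-0.6955, -0.6955)
(|01⟩, |11⟩): (a, b) = (0, 0.1801) → (0.1273, -0.1273)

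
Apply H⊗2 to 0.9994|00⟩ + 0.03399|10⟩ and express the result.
0.5167|00⟩ + 0.5167|01⟩ + 0.4827|10⟩ + 0.4827|11⟩

H⊗2 gives amp(|y⟩) = (1/2) Σ_x (−1)^(x·y) amp(|x⟩), where x·y is the number of positions in which both x and y have a 1.
|00⟩: (0.9994 + 0.03399)/2 = 0.5167
|01⟩: (0.9994 + 0.03399)/2 = 0.5167
|10⟩: (0.9994 - 0.03399)/2 = 0.4827
|11⟩: (0.9994 - 0.03399)/2 = 0.4827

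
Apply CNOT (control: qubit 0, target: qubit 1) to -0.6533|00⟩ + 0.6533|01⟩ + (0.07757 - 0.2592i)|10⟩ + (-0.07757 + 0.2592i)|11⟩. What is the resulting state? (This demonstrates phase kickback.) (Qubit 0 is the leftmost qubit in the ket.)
-0.6533|00⟩ + 0.6533|01⟩ + (-0.07757 + 0.2592i)|10⟩ + (0.07757 - 0.2592i)|11⟩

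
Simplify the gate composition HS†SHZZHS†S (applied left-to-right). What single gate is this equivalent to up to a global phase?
H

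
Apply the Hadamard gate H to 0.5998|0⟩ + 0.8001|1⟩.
0.9899|0⟩ - 0.1416|1⟩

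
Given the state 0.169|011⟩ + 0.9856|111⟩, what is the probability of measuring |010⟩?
0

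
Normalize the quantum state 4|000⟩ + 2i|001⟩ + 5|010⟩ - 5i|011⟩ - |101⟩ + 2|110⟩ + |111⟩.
0.4588|000⟩ + 0.2294i|001⟩ + 0.5735|010⟩ - 0.5735i|011⟩ - 0.1147|101⟩ + 0.2294|110⟩ + 0.1147|111⟩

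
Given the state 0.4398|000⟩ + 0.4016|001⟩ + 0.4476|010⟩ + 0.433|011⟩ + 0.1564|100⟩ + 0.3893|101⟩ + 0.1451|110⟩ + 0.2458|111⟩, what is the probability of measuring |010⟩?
0.2003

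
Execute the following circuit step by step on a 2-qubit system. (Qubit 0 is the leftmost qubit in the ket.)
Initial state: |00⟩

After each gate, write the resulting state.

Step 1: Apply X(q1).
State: |01⟩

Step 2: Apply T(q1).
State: (1/√2 + (1/√2)i)|01⟩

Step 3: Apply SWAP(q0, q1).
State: (1/√2 + (1/√2)i)|10⟩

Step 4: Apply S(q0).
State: (-1/√2 + (1/√2)i)|10⟩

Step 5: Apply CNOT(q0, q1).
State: (-1/√2 + (1/√2)i)|11⟩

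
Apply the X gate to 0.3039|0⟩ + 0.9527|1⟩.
0.9527|0⟩ + 0.3039|1⟩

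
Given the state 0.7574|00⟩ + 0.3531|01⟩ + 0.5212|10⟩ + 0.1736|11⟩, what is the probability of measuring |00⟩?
0.5737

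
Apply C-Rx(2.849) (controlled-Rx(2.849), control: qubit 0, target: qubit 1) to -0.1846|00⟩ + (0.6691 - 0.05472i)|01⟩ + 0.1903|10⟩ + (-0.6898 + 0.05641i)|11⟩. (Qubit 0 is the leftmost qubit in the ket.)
-0.1846|00⟩ + (0.6691 - 0.05472i)|01⟩ + (0.08355 + 0.6824i)|10⟩ + (-0.1006 - 0.18i)|11⟩

C-Rx(2.849) leaves the control-|0⟩ kets |00⟩, |01⟩ unchanged and applies Rx(2.849) to qubit 1 on the control-|1⟩ pair (|10⟩, |11⟩).
Rx(2.849) = [[cos(θ/2), −i·sin(θ/2)], [−i·sin(θ/2), cos(θ/2)]]; θ = 2.849, cos(θ/2) ≈ 0.145775, sin(θ/2) ≈ 0.989318.
With a = amp(|10⟩) = 0.1903 and b = amp(|11⟩) = (-0.6898 + 0.05641i):
new amp(|10⟩) = (0.145775)·a + (-0.989318i)·b = (0.08355 + 0.6824i)
new amp(|11⟩) = (-0.989318i)·a + (0.145775)·b = (-0.1006 - 0.18i)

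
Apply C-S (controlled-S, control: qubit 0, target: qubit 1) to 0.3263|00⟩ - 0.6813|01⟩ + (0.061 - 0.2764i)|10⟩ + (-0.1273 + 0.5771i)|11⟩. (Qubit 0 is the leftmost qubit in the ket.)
0.3263|00⟩ - 0.6813|01⟩ + (0.061 - 0.2764i)|10⟩ + (-0.5771 - 0.1273i)|11⟩

C-S leaves the control-|0⟩ kets |00⟩, |01⟩ unchanged and applies S to qubit 1 on the control-|1⟩ pair (|10⟩, |11⟩).
S = [[1, 0], [0, i]].
With a = amp(|10⟩) = (0.061 - 0.2764i) and b = amp(|11⟩) = (-0.1273 + 0.5771i):
new amp(|10⟩) = (1)·a = (0.061 - 0.2764i)
new amp(|11⟩) = (i)·b = (-0.5771 - 0.1273i)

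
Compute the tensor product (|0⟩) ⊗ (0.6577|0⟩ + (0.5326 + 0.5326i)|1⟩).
0.6577|00⟩ + (0.5326 + 0.5326i)|01⟩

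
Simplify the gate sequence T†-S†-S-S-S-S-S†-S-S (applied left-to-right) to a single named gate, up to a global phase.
T†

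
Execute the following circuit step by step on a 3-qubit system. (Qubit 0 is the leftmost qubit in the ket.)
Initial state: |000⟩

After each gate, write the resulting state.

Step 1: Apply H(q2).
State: 1/√2|000⟩ + 1/√2|001⟩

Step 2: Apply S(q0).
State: 1/√2|000⟩ + 1/√2|001⟩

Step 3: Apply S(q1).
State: 1/√2|000⟩ + 1/√2|001⟩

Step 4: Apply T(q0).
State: 1/√2|000⟩ + 1/√2|001⟩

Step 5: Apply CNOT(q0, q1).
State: 1/√2|000⟩ + 1/√2|001⟩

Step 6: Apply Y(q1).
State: (1/√2)i|010⟩ + (1/√2)i|011⟩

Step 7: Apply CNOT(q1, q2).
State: (1/√2)i|010⟩ + (1/√2)i|011⟩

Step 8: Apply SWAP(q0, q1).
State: (1/√2)i|100⟩ + (1/√2)i|101⟩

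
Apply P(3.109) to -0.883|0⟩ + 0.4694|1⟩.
-0.883|0⟩ + (-0.4692 + 0.0153i)|1⟩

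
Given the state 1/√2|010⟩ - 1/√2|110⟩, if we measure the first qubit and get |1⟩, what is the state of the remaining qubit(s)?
-|10⟩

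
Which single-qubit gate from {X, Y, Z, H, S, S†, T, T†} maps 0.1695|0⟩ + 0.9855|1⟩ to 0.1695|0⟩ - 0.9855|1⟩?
Z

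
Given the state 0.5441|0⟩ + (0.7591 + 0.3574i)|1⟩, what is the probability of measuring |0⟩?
0.296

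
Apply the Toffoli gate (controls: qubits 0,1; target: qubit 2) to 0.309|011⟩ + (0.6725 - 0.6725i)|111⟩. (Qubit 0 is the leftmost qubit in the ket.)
0.309|011⟩ + (0.6725 - 0.6725i)|110⟩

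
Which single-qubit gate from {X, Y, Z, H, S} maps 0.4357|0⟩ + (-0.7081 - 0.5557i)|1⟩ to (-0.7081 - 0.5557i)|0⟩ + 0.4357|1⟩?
X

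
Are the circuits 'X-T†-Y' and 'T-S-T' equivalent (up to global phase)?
No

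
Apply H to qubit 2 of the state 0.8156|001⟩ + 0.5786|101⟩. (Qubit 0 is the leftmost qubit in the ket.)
0.5767|000⟩ - 0.5767|001⟩ + 0.4091|100⟩ - 0.4091|101⟩

H on qubit 2 mixes each pair of kets that differ only in qubit 2: amplitudes (a, b) of (|…0…⟩, |…1…⟩) become ((a + b)/√2, (a − b)/√2). Kets absent from the input have amplitude 0.
(|000⟩, |001⟩): (a, b) = (0, 0.8156) → (0.5767, -0.5767)
(|100⟩, |101⟩): (a, b) = (0, 0.5786) → (0.4091, -0.4091)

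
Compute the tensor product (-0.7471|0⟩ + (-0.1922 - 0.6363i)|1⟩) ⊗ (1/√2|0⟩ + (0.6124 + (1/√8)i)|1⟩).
-0.5283|00⟩ + (-0.4575 - 0.2641i)|01⟩ + (-0.1359 - 0.4499i)|10⟩ + (0.1073 - 0.4576i)|11⟩

amp(|b₁b₂…⟩) = product of the factor amplitudes for bits b₁, b₂, …; only kets whose every factor amplitude is nonzero survive.
|00⟩: (-0.7471)(1/√2) = -0.5283
|01⟩: (-0.7471)(0.6124 + (1/√8)i) = (-0.4575 - 0.2641i)
|10⟩: (-0.1922 - 0.6363i)(1/√2) = (-0.1359 - 0.4499i)
|11⟩: (-0.1922 - 0.6363i)(0.6124 + (1/√8)i) = (0.1073 - 0.4576i)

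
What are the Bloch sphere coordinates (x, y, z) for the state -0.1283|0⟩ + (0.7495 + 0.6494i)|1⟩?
(-0.1923, -0.1666, -0.967)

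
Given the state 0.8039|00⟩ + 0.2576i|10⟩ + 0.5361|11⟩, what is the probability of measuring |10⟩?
0.06636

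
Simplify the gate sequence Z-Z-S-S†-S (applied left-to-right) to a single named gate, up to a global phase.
S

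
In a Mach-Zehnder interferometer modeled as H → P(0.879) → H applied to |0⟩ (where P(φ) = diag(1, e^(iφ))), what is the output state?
(0.819 + 0.3851i)|0⟩ + (0.181 - 0.3851i)|1⟩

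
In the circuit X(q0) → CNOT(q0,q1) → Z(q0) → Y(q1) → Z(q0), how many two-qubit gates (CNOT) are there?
1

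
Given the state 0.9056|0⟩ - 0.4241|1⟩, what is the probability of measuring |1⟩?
0.1799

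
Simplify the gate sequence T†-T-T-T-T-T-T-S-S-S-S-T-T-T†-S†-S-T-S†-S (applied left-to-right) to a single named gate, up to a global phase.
T†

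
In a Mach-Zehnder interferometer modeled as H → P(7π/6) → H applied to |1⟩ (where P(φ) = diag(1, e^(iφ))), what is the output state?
(0.933 + 0.25i)|0⟩ + (0.06699 - 0.25i)|1⟩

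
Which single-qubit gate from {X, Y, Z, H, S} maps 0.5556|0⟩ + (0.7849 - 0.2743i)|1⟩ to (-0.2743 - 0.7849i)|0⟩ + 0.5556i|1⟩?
Y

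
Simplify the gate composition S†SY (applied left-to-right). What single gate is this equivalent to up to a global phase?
Y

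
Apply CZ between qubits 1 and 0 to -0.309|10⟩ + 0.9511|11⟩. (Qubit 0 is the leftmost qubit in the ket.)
-0.309|10⟩ - 0.9511|11⟩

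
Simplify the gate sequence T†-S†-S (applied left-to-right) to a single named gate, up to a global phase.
T†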